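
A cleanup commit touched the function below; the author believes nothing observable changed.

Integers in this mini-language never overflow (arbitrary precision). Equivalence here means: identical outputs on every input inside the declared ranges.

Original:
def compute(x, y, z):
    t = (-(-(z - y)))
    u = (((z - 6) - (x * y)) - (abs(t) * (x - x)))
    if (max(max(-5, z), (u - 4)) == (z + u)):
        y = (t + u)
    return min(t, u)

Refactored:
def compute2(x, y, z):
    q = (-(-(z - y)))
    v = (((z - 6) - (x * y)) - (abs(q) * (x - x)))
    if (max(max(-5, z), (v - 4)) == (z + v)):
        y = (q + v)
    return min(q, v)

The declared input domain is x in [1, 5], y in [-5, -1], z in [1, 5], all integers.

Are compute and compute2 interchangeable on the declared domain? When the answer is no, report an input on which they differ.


Equivalent — the differences include local variable names differ, yet no declared input distinguishes the two.
Tracing x=5, y=-4, z=4: compute: t=8, then u=18, then (max(max(-5, z), (u - 4)) == (z + u)) is false, then returns 8 | compute2: q=8, then v=18, then (max(max(-5, z), (v - 4)) == (z + v)) is false, then returns 8 — matching result 8.
Sweeping the whole domain (125 inputs) finds no disagreement.
verdict: equivalent


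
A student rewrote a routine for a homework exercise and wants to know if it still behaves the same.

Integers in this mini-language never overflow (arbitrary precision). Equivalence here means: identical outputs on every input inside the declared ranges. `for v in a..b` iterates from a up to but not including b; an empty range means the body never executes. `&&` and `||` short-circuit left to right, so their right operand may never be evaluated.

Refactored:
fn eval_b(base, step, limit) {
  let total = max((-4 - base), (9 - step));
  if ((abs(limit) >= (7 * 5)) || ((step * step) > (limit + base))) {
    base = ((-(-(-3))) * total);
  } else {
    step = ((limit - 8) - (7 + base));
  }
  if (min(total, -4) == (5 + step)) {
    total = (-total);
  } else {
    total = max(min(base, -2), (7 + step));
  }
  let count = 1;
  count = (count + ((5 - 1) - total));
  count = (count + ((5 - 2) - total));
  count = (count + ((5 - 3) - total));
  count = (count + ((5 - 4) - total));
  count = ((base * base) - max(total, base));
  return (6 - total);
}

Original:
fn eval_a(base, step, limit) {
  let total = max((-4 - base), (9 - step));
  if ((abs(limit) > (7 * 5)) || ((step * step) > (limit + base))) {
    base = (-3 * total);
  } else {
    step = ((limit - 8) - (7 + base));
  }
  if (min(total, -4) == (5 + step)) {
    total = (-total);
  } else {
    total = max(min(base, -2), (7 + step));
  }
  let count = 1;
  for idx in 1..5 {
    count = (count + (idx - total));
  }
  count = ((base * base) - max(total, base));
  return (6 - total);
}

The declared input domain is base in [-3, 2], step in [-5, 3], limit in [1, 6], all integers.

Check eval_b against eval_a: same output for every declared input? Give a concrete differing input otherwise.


The edit looks behavioral (`(abs(limit) > (7 * 5))` became `(abs(limit) >= (7 * 5))`), but over these ranges it never changes the outcome.
Tracing base=-3, step=-1, limit=1: eval_a: total becomes 10; next ((abs(limit) > (7 * 5)) || ((step * step) > (limit + base))) evaluates to true; next base becomes -30; next (min(total, -4) == (5 + step)) evaluates to false; next total becomes 6; next count becomes 1; next at idx=1:; next count becomes -4; next at idx=2:; next count becomes -8; next at idx=3:; next count becomes -11; next at idx=4:; next count becomes -13; next count becomes 894; next final value 0 | eval_b: total becomes 10; next ((abs(limit) >= (7 * 5)) || ((step * step) > (limit + base))) evaluates to true; next base becomes -30; next (min(total, -4) == (5 + step)) evaluates to false; next total becomes 6; next count becomes 1; next count becomes -1; next count becomes -4; next count becomes -8; next count becomes -13; next count becomes 894; next final value 0 — matching result 0.
Every one of the 324 inputs gives matching results.
verdict: equivalent


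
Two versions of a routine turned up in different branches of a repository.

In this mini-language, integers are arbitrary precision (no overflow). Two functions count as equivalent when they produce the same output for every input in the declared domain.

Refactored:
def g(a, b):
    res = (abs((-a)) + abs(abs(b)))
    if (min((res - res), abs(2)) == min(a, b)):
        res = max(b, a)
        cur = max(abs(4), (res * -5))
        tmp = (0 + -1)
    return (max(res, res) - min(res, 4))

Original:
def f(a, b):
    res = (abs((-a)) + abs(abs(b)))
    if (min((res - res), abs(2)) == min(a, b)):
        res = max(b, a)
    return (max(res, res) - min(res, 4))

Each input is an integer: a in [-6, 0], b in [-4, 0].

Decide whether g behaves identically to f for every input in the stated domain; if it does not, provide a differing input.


Although arithmetic usage differs; and statement counts differ; and min/max/abs usage differs; and local variable names differ; and constant usage differs, 35/35 inputs agree.
verdict: equivalent


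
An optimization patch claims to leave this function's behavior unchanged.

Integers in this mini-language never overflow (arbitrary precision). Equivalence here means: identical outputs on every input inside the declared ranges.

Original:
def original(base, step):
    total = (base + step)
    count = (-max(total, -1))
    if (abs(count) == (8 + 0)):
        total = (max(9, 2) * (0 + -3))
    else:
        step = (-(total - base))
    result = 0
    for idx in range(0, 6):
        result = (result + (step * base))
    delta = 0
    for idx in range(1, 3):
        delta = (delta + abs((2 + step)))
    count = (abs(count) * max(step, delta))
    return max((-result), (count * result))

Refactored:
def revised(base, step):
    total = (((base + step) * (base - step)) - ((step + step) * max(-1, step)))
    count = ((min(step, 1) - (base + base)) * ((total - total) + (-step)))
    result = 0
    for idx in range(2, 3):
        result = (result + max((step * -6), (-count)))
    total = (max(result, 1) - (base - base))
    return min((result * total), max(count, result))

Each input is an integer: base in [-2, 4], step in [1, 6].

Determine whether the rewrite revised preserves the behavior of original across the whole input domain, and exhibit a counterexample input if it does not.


Try base=-2, step=1.
original: total := -1 | count := 1 | (abs(count) == (8 + 0)): false | step := -1 | result := 0 | iter idx=0: | result := 2 | iter idx=1: | result := 4 | iter idx=2: | result := 6 | iter idx=3: | result := 8 | iter idx=4: | result := 10 | iter idx=5: | result := 12 | delta := 0 | iter idx=1: | delta := 1 | iter idx=2: | delta := 2 | count := 2 | result 24
revised: total := 1 | count := -5 | result := 0 | iter idx=2: | result := 5 | total := 5 | result 5
24 and 5 differ, so these are not the same function on this domain.
verdict: not equivalent; witness: base=-2, step=1


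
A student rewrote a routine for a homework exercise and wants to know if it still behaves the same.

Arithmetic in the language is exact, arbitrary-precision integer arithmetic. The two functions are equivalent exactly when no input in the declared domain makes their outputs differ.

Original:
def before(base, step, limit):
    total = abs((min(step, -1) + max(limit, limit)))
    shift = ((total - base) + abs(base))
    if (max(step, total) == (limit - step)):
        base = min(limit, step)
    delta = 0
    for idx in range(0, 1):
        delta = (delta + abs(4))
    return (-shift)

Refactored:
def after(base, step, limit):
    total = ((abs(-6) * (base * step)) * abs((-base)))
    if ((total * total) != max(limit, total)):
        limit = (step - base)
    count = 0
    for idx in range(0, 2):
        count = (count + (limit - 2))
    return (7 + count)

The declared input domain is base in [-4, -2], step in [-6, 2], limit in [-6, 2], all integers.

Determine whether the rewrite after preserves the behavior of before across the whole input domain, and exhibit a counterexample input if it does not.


At base=-4, step=-6, limit=-6: before gives -20, after gives -1.
verdict: not equivalent; witness: base=-4, step=-6, limit=-6


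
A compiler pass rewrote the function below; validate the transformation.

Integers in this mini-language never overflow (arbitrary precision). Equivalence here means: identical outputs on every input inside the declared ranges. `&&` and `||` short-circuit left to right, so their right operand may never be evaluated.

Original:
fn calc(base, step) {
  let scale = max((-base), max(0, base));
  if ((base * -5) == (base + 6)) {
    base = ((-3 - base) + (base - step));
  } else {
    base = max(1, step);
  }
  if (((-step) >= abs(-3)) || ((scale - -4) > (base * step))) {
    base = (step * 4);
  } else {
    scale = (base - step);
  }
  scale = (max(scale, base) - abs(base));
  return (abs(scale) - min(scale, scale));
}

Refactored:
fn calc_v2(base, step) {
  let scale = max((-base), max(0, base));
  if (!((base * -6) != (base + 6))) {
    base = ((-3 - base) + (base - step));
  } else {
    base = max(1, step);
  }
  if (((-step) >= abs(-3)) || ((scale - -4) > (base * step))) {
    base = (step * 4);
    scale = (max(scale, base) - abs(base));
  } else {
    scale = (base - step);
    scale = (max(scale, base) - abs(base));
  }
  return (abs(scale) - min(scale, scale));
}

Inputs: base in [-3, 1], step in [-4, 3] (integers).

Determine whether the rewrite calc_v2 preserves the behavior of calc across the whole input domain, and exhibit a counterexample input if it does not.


Although `-5` became `-6`, no input in the stated domain can expose it; all 40 inputs agree.
verdict: equivalent


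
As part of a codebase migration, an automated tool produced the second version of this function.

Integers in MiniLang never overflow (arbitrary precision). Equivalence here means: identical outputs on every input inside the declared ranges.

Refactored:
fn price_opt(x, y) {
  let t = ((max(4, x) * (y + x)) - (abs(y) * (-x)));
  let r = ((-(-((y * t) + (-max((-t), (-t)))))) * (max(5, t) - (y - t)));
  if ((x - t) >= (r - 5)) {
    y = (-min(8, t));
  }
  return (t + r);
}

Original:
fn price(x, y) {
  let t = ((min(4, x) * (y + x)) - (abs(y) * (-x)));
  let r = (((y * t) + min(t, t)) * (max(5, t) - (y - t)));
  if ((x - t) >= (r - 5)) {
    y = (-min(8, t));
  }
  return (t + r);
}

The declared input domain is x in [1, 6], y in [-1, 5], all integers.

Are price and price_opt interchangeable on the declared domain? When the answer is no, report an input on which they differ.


Take x=1, y=0.
price: t becomes 1; next r becomes 6; next ((x - t) >= (r - 5)) evaluates to false; next final value 7
price_opt: t becomes 4; next r becomes 36; next ((x - t) >= (r - 5)) evaluates to false; next final value 40
7 vs 40 — the two versions disagree here.
verdict: not equivalent; witness: x=1, y=0


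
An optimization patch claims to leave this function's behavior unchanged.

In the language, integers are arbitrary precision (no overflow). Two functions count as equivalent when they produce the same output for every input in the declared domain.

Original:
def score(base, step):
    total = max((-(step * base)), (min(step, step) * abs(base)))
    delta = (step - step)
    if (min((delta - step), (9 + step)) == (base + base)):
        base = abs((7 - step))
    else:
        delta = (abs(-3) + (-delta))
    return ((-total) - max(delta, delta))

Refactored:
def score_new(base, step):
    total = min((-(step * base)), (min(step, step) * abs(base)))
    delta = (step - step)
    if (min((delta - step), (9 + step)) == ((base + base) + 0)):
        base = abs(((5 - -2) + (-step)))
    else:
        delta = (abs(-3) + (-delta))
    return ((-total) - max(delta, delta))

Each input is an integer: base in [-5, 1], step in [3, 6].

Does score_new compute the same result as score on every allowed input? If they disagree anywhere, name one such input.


These are not equivalent — on base=1, step=3 the outputs split (-6 vs 0).
score: total=3, then delta=0, then (min((delta - step), (9 + step)) == (base + base)) is false, then delta=3, then returns -6
score_new: total=-3, then delta=0, then (min((delta - step), (9 + step)) == ((base + base) + 0)) is false, then delta=3, then returns 0
verdict: not equivalent; witness: base=1, step=3


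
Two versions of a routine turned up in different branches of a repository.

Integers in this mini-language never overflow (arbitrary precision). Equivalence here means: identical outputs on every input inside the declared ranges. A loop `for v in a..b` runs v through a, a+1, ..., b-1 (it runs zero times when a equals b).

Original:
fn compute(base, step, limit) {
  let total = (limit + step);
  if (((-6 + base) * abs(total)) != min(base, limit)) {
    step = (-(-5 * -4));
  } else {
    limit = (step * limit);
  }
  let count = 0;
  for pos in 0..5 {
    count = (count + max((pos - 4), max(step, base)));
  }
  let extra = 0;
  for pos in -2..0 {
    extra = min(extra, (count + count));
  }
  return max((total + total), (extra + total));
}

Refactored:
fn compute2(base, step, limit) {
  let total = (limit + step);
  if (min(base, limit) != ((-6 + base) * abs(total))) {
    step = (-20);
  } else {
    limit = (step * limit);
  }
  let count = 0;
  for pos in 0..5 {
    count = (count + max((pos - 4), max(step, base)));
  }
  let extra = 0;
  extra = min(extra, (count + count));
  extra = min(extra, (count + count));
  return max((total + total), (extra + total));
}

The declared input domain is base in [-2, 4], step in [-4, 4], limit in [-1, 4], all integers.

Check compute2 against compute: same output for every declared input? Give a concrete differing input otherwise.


Reading the diff, among the changes: min/max/abs usage differs; also arithmetic usage differs; also constant usage differs; also loop structure differs.
Spot check at base=0, step=2, limit=0 — compute: total=2, then (((-6 + base) * abs(total)) != min(base, limit)) is true, then step=-20, then count=0, then (pos=0), then count=0, then (pos=1), then count=0, then (pos=2), then count=0, then (pos=3), then count=0, then (pos=4), then count=0, then extra=0, then (pos=-2), then extra=0, then (pos=-1), then extra=0, then returns 4. compute2: total=2, then (min(base, limit) != ((-6 + base) * abs(total))) is true, then step=-20, then count=0, then (pos=0), then count=0, then (pos=1), then count=0, then (pos=2), then count=0, then (pos=3), then count=0, then (pos=4), then count=0, then extra=0, then extra=0, then extra=0, then returns 4. Both give 4.
Every one of the 378 inputs gives matching results.
verdict: equivalent


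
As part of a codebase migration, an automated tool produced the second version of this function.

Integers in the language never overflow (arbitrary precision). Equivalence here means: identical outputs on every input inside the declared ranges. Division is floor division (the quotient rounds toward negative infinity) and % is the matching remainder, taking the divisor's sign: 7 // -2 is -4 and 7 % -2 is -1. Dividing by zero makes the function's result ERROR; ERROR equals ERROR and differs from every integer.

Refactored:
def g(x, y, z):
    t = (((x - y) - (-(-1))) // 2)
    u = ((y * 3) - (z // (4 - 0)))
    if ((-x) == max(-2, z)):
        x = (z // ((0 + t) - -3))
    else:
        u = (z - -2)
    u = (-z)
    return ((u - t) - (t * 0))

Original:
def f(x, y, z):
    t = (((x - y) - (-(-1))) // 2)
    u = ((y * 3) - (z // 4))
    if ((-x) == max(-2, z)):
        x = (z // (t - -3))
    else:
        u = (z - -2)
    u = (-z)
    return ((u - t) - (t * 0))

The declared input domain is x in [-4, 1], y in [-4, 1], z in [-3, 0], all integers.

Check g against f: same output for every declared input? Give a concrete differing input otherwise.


This is a faithful refactor — arithmetic usage differs; also constant usage differs, but the computed results match everywhere.
Tracing x=-3, y=-3, z=-1: f: t becomes -1; next u becomes -8; next ((-x) == max(-2, z)) evaluates to false; next u becomes 1; next u becomes 1; next final value 2 | g: t becomes -1; next u becomes -8; next ((-x) == max(-2, z)) evaluates to false; next u becomes 1; next u becomes 1; next final value 2 — matching result 2.
Every one of the 144 inputs gives matching results.
verdict: equivalent


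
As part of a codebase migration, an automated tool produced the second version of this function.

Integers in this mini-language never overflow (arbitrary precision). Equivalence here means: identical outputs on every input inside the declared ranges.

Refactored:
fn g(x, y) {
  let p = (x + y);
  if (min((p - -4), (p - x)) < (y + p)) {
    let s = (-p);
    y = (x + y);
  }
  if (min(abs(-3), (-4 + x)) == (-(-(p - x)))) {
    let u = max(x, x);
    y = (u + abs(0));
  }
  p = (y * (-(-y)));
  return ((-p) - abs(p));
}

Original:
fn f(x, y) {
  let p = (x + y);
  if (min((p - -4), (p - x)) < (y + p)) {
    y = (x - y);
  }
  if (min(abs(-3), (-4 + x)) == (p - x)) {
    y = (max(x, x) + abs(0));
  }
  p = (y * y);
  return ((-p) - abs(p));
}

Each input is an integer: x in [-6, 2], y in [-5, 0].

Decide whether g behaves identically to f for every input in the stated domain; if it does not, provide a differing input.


There is a counterexample at x=2, y=-1: -18 on one side, -2 on the other.
f: p = 1; (min((p - -4), (p - x)) < (y + p)) -> true; y = 3; (min(abs(-3), (-4 + x)) == (p - x)) -> false; p = 9; return -18
g: p = 1; (min((p - -4), (p - x)) < (y + p)) -> true; s = -1; y = 1; (min(abs(-3), (-4 + x)) == (-(-(p - x)))) -> false; p = 1; return -2
verdict: not equivalent; witness: x=2, y=-1


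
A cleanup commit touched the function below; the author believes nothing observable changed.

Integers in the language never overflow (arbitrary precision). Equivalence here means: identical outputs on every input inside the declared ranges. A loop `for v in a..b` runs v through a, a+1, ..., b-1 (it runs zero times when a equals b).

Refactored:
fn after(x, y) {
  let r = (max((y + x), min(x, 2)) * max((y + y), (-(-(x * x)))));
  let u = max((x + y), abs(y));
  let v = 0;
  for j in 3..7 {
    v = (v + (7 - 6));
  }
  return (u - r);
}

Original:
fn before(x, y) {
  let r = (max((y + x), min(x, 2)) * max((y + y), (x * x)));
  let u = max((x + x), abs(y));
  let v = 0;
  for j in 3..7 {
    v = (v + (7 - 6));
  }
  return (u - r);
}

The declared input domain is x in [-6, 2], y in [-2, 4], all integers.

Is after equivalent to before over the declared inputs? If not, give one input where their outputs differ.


On input x=1, y=-1, before returns 1 while after returns 0.
verdict: not equivalent; witness: x=1, y=-1


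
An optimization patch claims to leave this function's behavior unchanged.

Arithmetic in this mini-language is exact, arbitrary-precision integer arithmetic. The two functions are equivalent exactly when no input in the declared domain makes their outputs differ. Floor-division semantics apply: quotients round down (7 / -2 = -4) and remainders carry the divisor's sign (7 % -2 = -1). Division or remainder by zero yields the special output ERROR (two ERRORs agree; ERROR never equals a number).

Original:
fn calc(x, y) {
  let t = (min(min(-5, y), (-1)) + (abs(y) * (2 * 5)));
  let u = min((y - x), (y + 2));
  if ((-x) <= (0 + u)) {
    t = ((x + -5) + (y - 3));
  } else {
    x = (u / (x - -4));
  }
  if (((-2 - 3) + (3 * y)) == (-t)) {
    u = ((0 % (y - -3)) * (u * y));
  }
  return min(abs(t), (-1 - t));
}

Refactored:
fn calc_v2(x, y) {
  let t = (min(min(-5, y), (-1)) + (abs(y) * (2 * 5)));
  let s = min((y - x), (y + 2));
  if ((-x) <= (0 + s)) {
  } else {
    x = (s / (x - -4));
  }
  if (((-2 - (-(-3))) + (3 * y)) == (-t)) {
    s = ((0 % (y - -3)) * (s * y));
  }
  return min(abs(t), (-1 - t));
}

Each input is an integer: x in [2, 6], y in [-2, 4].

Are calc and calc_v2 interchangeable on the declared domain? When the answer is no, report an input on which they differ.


There is a counterexample at x=2, y=0: 5 on one side, 4 on the other.
calc: t=-5, then u=-2, then ((-x) <= (0 + u)) is true, then t=-6, then (((-2 - 3) + (3 * y)) == (-t)) is false, then returns 5
calc_v2: t=-5, then s=-2, then ((-x) <= (0 + s)) is true, then (((-2 - (-(-3))) + (3 * y)) == (-t)) is false, then returns 4
verdict: not equivalent; witness: x=2, y=0


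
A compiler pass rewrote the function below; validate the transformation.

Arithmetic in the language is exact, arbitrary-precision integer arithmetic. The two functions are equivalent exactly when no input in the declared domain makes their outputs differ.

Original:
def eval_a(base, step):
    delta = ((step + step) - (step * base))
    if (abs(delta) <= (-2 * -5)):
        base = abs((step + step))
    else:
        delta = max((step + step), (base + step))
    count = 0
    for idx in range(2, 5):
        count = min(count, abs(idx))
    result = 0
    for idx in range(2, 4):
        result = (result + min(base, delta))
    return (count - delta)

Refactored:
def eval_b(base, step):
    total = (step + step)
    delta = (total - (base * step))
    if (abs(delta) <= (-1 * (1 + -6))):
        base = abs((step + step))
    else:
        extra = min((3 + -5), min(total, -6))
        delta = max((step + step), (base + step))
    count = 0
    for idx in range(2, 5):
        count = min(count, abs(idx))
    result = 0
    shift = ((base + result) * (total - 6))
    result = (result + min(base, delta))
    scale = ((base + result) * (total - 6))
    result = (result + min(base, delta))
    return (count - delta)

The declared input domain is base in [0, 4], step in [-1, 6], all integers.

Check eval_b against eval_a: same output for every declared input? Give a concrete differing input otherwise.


There is a counterexample at base=1, step=6: -6 on one side, -12 on the other.
eval_a: delta := 6 | (abs(delta) <= (-2 * -5)): true | base := 12 | count := 0 | iter idx=2: | count := 0 | iter idx=3: | count := 0 | iter idx=4: | count := 0 | result := 0 | iter idx=2: | result := 6 | iter idx=3: | result := 12 | result -6
eval_b: total := 12 | delta := 6 | (abs(delta) <= (-1 * (1 + -6))): false | extra := -6 | delta := 12 | count := 0 | iter idx=2: | count := 0 | iter idx=3: | count := 0 | iter idx=4: | count := 0 | result := 0 | shift := 6 | result := 1 | scale := 12 | result := 2 | result -12
verdict: not equivalent; witness: base=1, step=6


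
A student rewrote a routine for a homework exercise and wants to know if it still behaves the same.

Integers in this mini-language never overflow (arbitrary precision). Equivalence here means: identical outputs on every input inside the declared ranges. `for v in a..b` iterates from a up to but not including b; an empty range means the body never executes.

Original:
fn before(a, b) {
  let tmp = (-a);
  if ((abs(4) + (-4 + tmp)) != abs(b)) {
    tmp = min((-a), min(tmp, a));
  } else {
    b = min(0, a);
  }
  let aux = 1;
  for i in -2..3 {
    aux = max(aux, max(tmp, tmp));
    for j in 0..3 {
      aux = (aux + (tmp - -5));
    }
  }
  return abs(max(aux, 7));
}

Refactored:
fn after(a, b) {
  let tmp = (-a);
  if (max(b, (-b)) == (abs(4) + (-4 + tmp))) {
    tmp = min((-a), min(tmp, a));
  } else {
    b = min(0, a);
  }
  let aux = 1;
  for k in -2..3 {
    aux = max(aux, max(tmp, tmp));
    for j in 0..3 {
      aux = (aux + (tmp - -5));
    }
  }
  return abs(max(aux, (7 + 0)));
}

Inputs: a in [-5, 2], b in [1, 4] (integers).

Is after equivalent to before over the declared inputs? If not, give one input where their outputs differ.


Evaluate both at a=-5, b=1.
before: tmp=5, then ((abs(4) + (-4 + tmp)) != abs(b)) is true, then tmp=-5, then aux=1, then (i=-2), then aux=1, then (j=0), then aux=1, then (j=1), then aux=1, then (j=2), then aux=1, then (i=-1), then aux=1, then (j=0), then aux=1, then (j=1), then aux=1, then (j=2), then aux=1, then (i=0), then aux=1, then (j=0), then aux=1, then (j=1), then aux=1, then (j=2), then aux=1, then (i=1), then aux=1, then (j=0), then aux=1, then (j=1), then aux=1, then (j=2), then aux=1, then (i=2), then aux=1, then (j=0), then aux=1, then (j=1), then aux=1, then (j=2), then aux=1, then returns 7
after: tmp=5, then (max(b, (-b)) == (abs(4) + (-4 + tmp))) is false, then b=-5, then aux=1, then (k=-2), then aux=5, then (j=0), then aux=15, then (j=1), then aux=25, then (j=2), then aux=35, then (k=-1), then aux=35, then (j=0), then aux=45, then (j=1), then aux=55, then (j=2), then aux=65, then (k=0), then aux=65, then (j=0), then aux=75, then (j=1), then aux=85, then (j=2), then aux=95, then (k=1), then aux=95, then (j=0), then aux=105, then (j=1), then aux=115, then (j=2), then aux=125, then (k=2), then aux=125, then (j=0), then aux=135, then (j=1), then aux=145, then (j=2), then aux=155, then returns 155
7 against 155: the behavior changed.
verdict: not equivalent; witness: a=-5, b=1


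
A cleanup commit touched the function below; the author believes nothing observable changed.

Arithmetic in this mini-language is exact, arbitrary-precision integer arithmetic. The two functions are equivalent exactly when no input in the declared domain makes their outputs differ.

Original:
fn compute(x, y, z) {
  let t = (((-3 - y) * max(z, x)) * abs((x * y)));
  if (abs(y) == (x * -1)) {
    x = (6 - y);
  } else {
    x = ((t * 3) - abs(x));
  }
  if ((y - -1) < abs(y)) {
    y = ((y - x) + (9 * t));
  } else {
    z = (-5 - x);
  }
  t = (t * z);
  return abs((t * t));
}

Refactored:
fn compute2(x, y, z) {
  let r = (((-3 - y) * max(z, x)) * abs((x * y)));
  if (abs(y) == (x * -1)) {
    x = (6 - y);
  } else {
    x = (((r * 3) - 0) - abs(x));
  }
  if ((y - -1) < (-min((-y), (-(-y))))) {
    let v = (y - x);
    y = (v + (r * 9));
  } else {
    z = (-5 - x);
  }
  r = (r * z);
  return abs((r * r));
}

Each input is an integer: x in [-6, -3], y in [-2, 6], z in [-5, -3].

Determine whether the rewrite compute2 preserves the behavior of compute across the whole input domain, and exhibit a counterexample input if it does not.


Although statement counts differ, min/max/abs usage differs, arithmetic usage differs, constant usage differs, local variable names differ, 108/108 inputs agree.
verdict: equivalent


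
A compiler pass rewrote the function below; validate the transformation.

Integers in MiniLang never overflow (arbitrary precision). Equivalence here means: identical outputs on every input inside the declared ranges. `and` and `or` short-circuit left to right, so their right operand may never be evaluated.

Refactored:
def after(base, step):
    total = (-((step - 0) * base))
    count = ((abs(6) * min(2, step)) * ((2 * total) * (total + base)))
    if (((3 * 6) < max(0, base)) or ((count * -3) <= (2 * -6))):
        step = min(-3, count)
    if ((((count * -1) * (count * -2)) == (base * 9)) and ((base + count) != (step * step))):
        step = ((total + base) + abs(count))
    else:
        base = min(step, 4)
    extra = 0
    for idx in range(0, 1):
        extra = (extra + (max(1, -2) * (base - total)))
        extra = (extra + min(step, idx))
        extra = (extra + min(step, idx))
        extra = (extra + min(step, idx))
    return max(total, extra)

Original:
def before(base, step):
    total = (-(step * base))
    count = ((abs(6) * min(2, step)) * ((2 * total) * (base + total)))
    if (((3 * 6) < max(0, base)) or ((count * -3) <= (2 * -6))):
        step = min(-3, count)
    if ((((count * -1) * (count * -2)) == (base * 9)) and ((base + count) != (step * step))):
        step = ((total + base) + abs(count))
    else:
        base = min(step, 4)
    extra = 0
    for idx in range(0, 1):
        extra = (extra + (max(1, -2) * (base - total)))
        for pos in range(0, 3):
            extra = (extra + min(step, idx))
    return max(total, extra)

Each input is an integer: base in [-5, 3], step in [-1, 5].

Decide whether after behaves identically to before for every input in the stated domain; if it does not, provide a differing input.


Behavior is preserved: although loop structure differs, plus arithmetic usage differs, plus min/max/abs usage differs, plus constant usage differs, plus local variable names differ, plus statement counts differ, the outputs never diverge.
Tracing base=-5, step=-1: before: total becomes -5; next count becomes -600; next (((3 * 6) < max(0, base)) or ((count * -3) <= (2 * -6))) evaluates to false; next ((((count * -1) * (count * -2)) == (base * 9)) and ((base + count) != (step * step))) evaluates to false; next base becomes -1; next extra becomes 0; next at idx=0:; next extra becomes 4; next at pos=0:; next extra becomes 3; next at pos=1:; next extra becomes 2; next at pos=2:; next extra becomes 1; next final value 1 | after: total becomes -5; next count becomes -600; next (((3 * 6) < max(0, base)) or ((count * -3) <= (2 * -6))) evaluates to false; next ((((count * -1) * (count * -2)) == (base * 9)) and ((base + count) != (step * step))) evaluates to false; next base becomes -1; next extra becomes 0; next at idx=0:; next extra becomes 4; next extra becomes 3; next extra becomes 2; next extra becomes 1; next final value 1 — matching result 1.
Sweeping the whole domain (63 inputs) finds no disagreement.
verdict: equivalent


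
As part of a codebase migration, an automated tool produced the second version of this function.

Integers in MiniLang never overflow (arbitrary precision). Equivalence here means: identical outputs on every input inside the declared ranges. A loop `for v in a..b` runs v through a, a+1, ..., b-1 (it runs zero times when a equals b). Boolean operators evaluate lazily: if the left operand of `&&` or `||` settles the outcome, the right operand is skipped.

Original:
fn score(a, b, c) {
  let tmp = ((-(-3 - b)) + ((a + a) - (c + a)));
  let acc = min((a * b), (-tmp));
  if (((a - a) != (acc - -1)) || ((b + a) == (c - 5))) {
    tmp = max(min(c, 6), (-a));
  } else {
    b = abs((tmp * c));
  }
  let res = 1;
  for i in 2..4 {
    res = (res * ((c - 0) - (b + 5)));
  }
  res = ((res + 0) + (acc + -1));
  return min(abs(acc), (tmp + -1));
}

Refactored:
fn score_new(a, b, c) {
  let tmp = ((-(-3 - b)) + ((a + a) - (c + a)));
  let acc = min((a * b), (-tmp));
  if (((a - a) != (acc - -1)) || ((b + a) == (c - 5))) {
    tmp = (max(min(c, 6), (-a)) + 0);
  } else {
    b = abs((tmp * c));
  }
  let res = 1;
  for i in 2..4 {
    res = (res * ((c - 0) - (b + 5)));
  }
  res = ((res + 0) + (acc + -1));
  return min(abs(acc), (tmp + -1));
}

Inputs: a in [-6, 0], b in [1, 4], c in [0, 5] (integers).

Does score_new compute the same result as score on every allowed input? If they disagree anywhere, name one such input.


The two are interchangeable: arithmetic usage differs; constant usage differs, and every declared input agrees.
As a probe, take a=-2, b=2, c=4: score runs tmp := -1 | acc := -4 | (((a - a) != (acc - -1)) || ((b + a) == (c - 5))): true | tmp := 4 | res := 1 | iter i=2: | res := -3 | iter i=3: | res := 9 | res := 4 | result 3; score_new runs tmp := -1 | acc := -4 | (((a - a) != (acc - -1)) || ((b + a) == (c - 5))): true | tmp := 4 | res := 1 | iter i=2: | res := -3 | iter i=3: | res := 9 | res := 4 | result 3; both end at 3.
Sweeping the whole domain (168 inputs) finds no disagreement.
verdict: equivalent


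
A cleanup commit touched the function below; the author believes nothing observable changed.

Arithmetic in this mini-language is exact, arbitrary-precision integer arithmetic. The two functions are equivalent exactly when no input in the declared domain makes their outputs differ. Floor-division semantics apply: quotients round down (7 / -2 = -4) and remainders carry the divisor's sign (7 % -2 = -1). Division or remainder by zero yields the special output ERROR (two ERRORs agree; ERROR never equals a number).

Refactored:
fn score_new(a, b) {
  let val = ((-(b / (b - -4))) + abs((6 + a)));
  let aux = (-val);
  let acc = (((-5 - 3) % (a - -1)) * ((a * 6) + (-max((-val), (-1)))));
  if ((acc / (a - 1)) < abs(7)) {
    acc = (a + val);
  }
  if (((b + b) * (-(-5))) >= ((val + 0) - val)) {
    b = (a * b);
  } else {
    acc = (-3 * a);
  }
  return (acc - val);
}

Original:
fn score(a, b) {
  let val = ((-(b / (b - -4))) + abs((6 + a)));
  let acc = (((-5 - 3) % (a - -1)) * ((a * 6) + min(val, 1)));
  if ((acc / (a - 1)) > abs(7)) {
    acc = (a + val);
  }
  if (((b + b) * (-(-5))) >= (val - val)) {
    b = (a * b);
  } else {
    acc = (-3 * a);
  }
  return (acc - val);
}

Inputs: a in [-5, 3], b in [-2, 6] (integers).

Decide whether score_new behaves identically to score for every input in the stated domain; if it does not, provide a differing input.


These are not equivalent — on a=-5, b=0 the outputs split (-1 vs -5).
score: val becomes 1; next acc becomes 0; next ((acc / (a - 1)) > abs(7)) evaluates to false; next (((b + b) * (-(-5))) >= (val - val)) evaluates to true; next b becomes 0; next final value -1
score_new: val becomes 1; next aux becomes -1; next acc becomes 0; next ((acc / (a - 1)) < abs(7)) evaluates to true; next acc becomes -4; next (((b + b) * (-(-5))) >= ((val + 0) - val)) evaluates to true; next b becomes 0; next final value -5
verdict: not equivalent; witness: a=-5, b=0


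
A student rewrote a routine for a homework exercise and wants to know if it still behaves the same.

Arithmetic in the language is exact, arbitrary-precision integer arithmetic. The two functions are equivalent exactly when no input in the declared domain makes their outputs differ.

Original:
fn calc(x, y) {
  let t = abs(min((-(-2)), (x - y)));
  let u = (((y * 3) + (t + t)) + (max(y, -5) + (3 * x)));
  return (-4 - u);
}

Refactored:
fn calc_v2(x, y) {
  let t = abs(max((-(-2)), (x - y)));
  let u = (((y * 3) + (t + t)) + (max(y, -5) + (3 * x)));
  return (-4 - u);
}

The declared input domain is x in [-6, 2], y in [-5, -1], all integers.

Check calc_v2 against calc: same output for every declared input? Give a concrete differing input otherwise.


These are not equivalent — on x=-6, y=-5 the outputs split (32 vs 30).
calc: t := 1 | u := -36 | result 32
calc_v2: t := 2 | u := -34 | result 30
verdict: not equivalent; witness: x=-6, y=-5


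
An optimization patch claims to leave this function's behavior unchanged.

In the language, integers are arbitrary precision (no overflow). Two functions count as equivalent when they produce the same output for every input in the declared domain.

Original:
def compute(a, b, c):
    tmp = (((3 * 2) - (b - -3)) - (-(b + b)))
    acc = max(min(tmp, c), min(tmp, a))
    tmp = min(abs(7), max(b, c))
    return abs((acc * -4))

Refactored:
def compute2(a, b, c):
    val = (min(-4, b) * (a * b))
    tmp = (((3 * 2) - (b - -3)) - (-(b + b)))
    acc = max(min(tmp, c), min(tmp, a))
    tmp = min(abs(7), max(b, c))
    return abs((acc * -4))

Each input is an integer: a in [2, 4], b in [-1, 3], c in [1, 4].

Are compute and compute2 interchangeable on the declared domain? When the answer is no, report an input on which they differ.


The two versions differ — the changes include constant usage differs; min/max/abs usage differs; arithmetic usage differs; statement counts differ; local variable names differ.
Tracing a=3, b=1, c=2: compute: tmp=4, then acc=3, then tmp=2, then returns 12 | compute2: val=-12, then tmp=4, then acc=3, then tmp=2, then returns 12 — matching result 12.
Every one of the 60 inputs gives matching results.
verdict: equivalent


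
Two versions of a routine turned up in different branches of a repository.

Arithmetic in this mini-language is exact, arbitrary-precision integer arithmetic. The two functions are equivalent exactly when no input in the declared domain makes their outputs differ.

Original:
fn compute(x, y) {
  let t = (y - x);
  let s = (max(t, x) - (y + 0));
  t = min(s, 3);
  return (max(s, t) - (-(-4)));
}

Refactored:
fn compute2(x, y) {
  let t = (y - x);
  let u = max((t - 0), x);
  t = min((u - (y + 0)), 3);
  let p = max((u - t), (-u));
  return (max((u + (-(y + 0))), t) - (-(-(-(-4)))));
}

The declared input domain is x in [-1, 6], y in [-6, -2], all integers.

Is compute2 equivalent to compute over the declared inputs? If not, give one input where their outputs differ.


The two are interchangeable: local variable names differ, arithmetic usage differs, statement counts differ, min/max/abs usage differs, constant usage differs, and every declared input agrees.
Tracing x=6, y=-6: compute: t = -12; s = 12; t = 3; return 8 | compute2: t = -12; u = 6; t = 3; p = 3; return 8 — matching result 8.
Checked all 40 inputs in the declared domain: the outputs agree on every one.
verdict: equivalent


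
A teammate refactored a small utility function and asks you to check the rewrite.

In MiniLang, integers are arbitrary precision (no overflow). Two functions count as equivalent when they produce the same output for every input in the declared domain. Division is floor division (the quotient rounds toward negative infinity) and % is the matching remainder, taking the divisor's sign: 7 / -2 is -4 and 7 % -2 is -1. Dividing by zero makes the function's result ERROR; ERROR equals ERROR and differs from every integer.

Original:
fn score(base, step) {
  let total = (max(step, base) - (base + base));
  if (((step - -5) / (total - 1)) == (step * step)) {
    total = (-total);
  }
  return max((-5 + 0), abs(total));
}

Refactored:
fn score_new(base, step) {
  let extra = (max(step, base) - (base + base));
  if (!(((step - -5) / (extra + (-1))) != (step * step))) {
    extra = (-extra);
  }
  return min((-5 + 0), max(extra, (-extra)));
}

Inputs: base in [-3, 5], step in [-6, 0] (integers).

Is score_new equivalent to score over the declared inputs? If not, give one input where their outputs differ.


Try base=-3, step=-6.
score: total becomes 3; next (((step - -5) / (total - 1)) == (step * step)) evaluates to false; next final value 3
score_new: extra becomes 3; next (!(((step - -5) / (extra + (-1))) != (step * step))) evaluates to false; next final value -5
3 and -5 differ, so these are not the same function on this domain.
verdict: not equivalent; witness: base=-3, step=-6


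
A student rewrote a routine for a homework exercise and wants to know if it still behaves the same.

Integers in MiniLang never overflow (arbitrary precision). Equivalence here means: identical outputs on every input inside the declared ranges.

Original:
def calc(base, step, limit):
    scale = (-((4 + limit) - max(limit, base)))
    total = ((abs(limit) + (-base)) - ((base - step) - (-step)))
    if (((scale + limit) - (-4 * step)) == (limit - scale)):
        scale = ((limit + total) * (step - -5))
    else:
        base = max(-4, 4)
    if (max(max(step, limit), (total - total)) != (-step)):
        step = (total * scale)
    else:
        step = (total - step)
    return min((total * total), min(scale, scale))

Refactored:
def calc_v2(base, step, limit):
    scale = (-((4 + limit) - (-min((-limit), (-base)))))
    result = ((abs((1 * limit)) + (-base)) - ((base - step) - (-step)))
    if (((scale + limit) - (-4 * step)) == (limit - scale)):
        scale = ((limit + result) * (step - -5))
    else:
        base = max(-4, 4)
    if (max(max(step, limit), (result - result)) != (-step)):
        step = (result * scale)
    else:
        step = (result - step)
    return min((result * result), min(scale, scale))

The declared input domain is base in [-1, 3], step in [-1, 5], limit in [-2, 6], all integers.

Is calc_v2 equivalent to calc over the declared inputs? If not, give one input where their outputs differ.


Equivalent — the differences include arithmetic usage differs; local variable names differ; min/max/abs usage differs; constant usage differs, yet no declared input distinguishes the two.
As a probe, take base=0, step=1, limit=2: calc runs scale := -4 | total := 2 | (((scale + limit) - (-4 * step)) == (limit - scale)): false | base := 4 | (max(max(step, limit), (total - total)) != (-step)): true | step := -8 | result -4; calc_v2 runs scale := -4 | result := 2 | (((scale + limit) - (-4 * step)) == (limit - scale)): false | base := 4 | (max(max(step, limit), (result - result)) != (-step)): true | step := -8 | result -4; both end at -4.
Every one of the 315 inputs gives matching results.
verdict: equivalent


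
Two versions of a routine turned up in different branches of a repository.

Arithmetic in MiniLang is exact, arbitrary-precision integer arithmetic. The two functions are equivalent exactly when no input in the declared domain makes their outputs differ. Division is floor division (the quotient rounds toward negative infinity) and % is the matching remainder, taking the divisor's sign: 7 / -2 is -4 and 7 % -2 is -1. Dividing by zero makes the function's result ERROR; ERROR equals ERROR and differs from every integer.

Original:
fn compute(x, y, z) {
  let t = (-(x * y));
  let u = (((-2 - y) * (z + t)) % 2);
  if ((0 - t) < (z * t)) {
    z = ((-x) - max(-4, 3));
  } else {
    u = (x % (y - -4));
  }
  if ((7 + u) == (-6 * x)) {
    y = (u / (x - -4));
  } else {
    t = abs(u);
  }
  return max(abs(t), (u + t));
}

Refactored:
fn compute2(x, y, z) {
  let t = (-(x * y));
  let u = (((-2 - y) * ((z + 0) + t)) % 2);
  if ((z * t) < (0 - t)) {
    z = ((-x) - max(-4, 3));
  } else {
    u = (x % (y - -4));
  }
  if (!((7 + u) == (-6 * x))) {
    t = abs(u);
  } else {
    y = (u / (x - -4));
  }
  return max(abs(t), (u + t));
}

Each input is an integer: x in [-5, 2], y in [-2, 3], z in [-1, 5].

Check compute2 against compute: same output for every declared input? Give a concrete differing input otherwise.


There is a counterexample at x=-5, y=-2, z=0: 2 on one side, 0 on the other.
compute: t = -10; u = 0; ((0 - t) < (z * t)) -> false; u = 1; ((7 + u) == (-6 * x)) -> false; t = 1; return 2
compute2: t = -10; u = 0; ((z * t) < (0 - t)) -> true; z = 2; (!((7 + u) == (-6 * x))) -> true; t = 0; return 0
verdict: not equivalent; witness: x=-5, y=-2, z=0
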